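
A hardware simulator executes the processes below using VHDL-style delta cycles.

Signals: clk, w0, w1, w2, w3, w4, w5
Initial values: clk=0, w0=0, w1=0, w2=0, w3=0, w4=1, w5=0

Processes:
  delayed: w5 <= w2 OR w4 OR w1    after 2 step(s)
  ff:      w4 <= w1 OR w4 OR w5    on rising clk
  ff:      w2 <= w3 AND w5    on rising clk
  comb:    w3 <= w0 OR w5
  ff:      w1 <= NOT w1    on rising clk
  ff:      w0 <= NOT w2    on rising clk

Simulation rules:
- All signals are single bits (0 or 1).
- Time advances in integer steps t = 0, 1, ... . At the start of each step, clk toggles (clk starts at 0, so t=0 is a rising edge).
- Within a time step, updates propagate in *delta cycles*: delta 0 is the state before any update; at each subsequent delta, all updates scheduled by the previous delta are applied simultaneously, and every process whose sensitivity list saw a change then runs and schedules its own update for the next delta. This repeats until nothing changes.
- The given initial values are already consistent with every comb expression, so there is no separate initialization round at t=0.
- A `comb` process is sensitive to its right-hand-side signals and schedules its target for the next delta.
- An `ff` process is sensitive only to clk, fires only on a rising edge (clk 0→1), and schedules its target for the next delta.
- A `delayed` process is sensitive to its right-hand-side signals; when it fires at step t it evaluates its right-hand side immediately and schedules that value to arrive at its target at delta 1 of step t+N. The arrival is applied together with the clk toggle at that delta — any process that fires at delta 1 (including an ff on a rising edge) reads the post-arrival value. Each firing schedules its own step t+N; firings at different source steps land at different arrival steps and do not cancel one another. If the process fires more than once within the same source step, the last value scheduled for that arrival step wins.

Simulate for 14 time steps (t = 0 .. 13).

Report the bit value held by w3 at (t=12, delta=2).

1

t0.Δ0 w0=0 w1=0 w3=0 clk=0 w4=1 w5=0 w2=0
t0.Δ1 w0=0 w1=0 w3=0 clk=1 w4=1 w5=0 w2=0
t0.Δ2 w0=1 w1=1 w3=0 clk=1 w4=1 w5=0 w2=0
t0.Δ3 w0=1 w1=1 w3=1 clk=1 w4=1 w5=0 w2=0
t1.Δ0 w0=1 w1=1 w3=1 clk=1 w4=1 w5=0 w2=0
t1.Δ1 w0=1 w1=1 w3=1 clk=0 w4=1 w5=0 w2=0
t2.Δ0 w0=1 w1=1 w3=1 clk=0 w4=1 w5=0 w2=0
t2.Δ1 w0=1 w1=1 w3=1 clk=1 w4=1 w5=1 w2=0
t2.Δ2 w0=1 w1=0 w3=1 clk=1 w4=1 w5=1 w2=1
t3.Δ0 w0=1 w1=0 w3=1 clk=1 w4=1 w5=1 w2=1
t3.Δ1 w0=1 w1=0 w3=1 clk=0 w4=1 w5=1 w2=1
t4.Δ0 w0=1 w1=0 w3=1 clk=0 w4=1 w5=1 w2=1
t4.Δ1 w0=1 w1=0 w3=1 clk=1 w4=1 w5=1 w2=1
t4.Δ2 w0=0 w1=1 w3=1 clk=1 w4=1 w5=1 w2=1
t5.Δ0 w0=0 w1=1 w3=1 clk=1 w4=1 w5=1 w2=1
t5.Δ1 w0=0 w1=1 w3=1 clk=0 w4=1 w5=1 w2=1
t6.Δ0 w0=0 w1=1 w3=1 clk=0 w4=1 w5=1 w2=1
t6.Δ1 w0=0 w1=1 w3=1 clk=1 w4=1 w5=1 w2=1
t6.Δ2 w0=0 w1=0 w3=1 clk=1 w4=1 w5=1 w2=1
t7.Δ0 w0=0 w1=0 w3=1 clk=1 w4=1 w5=1 w2=1
t7.Δ1 w0=0 w1=0 w3=1 clk=0 w4=1 w5=1 w2=1
t8.Δ0 w0=0 w1=0 w3=1 clk=0 w4=1 w5=1 w2=1
t8.Δ1 w0=0 w1=0 w3=1 clk=1 w4=1 w5=1 w2=1
t8.Δ2 w0=0 w1=1 w3=1 clk=1 w4=1 w5=1 w2=1
t9.Δ0 w0=0 w1=1 w3=1 clk=1 w4=1 w5=1 w2=1
t9.Δ1 w0=0 w1=1 w3=1 clk=0 w4=1 w5=1 w2=1
t10.Δ0 w0=0 w1=1 w3=1 clk=0 w4=1 w5=1 w2=1
t10.Δ1 w0=0 w1=1 w3=1 clk=1 w4=1 w5=1 w2=1
t10.Δ2 w0=0 w1=0 w3=1 clk=1 w4=1 w5=1 w2=1
t11.Δ0 w0=0 w1=0 w3=1 clk=1 w4=1 w5=1 w2=1
t11.Δ1 w0=0 w1=0 w3=1 clk=0 w4=1 w5=1 w2=1
t12.Δ0 w0=0 w1=0 w3=1 clk=0 w4=1 w5=1 w2=1
t12.Δ1 w0=0 w1=0 w3=1 clk=1 w4=1 w5=1 w2=1
t12.Δ2 w0=0 w1=1 w3=1 clk=1 w4=1 w5=1 w2=1
t13.Δ0 w0=0 w1=1 w3=1 clk=1 w4=1 w5=1 w2=1
t13.Δ1 w0=0 w1=1 w3=1 clk=0 w4=1 w5=1 w2=1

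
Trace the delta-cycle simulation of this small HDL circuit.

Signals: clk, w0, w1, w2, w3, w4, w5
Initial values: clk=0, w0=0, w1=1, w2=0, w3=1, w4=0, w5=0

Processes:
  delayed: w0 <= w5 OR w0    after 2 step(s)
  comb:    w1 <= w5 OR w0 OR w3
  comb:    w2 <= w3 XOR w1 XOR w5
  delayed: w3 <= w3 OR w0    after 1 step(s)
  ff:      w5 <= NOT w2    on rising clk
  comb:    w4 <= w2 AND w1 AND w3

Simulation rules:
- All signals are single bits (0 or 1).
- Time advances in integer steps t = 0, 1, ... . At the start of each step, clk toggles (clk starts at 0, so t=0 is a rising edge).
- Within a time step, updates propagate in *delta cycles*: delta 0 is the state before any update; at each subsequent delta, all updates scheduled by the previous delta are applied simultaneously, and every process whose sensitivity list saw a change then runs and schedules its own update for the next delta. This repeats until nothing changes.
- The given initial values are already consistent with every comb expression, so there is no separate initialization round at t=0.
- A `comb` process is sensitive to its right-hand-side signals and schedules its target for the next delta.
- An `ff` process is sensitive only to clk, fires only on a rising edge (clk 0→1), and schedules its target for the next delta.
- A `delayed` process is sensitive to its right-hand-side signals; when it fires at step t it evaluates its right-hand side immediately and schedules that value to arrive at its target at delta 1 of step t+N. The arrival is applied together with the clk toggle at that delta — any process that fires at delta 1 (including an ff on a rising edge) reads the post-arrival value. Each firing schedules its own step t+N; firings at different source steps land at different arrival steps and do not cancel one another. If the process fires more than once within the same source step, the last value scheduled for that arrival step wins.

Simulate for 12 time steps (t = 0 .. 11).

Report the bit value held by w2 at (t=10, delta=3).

0

[bits: w3,w1,w4,clk,w0,w5,w2]
t=0: Δ0=1100000 Δ1=1101000 Δ2=1101010 Δ3=1101011 Δ4=1111011 | 4Δ
t=1: Δ0=1111011 Δ1=1110011 | 1Δ
t=2: Δ0=1110011 Δ1=1111111 Δ2=1111101 Δ3=1111100 Δ4=1101100 | 4Δ
t=3: Δ0=1101100 Δ1=1100100 | 1Δ
t=4: Δ0=1100100 Δ1=1101100 Δ2=1101110 Δ3=1101111 Δ4=1111111 | 4Δ
t=5: Δ0=1111111 Δ1=1110111 | 1Δ
t=6: Δ0=1110111 Δ1=1111111 Δ2=1111101 Δ3=1111100 Δ4=1101100 | 4Δ
t=7: Δ0=1101100 Δ1=1100100 | 1Δ
t=8: Δ0=1100100 Δ1=1101100 Δ2=1101110 Δ3=1101111 Δ4=1111111 | 4Δ
t=9: Δ0=1111111 Δ1=1110111 | 1Δ
t=10: Δ0=1110111 Δ1=1111111 Δ2=1111101 Δ3=1111100 Δ4=1101100 | 4Δ
t=11: Δ0=1101100 Δ1=1100100 | 1Δ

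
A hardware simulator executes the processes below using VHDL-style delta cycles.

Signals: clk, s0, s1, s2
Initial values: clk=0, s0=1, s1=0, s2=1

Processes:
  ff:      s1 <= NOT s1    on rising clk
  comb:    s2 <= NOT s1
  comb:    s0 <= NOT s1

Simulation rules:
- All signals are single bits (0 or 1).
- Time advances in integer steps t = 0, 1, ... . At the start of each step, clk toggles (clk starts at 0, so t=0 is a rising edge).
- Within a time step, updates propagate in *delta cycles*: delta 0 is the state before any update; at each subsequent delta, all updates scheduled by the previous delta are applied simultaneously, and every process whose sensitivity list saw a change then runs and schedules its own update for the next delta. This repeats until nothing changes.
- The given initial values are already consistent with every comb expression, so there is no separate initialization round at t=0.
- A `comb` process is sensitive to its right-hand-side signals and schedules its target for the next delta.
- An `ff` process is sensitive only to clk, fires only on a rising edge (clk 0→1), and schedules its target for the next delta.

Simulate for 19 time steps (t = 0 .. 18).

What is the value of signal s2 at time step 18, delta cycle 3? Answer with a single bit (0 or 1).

1

t0.Δ0 s2=1 s0=1 s1=0 clk=0
t0.Δ1 s2=1 s0=1 s1=0 clk=1
t0.Δ2 s2=1 s0=1 s1=1 clk=1
t0.Δ3 s2=0 s0=0 s1=1 clk=1
t1.Δ0 s2=0 s0=0 s1=1 clk=1
t1.Δ1 s2=0 s0=0 s1=1 clk=0
t2.Δ0 s2=0 s0=0 s1=1 clk=0
t2.Δ1 s2=0 s0=0 s1=1 clk=1
t2.Δ2 s2=0 s0=0 s1=0 clk=1
t2.Δ3 s2=1 s0=1 s1=0 clk=1
t3.Δ0 s2=1 s0=1 s1=0 clk=1
t3.Δ1 s2=1 s0=1 s1=0 clk=0
t4.Δ0 s2=1 s0=1 s1=0 clk=0
t4.Δ1 s2=1 s0=1 s1=0 clk=1
t4.Δ2 s2=1 s0=1 s1=1 clk=1
t4.Δ3 s2=0 s0=0 s1=1 clk=1
t5.Δ0 s2=0 s0=0 s1=1 clk=1
t5.Δ1 s2=0 s0=0 s1=1 clk=0
t6.Δ0 s2=0 s0=0 s1=1 clk=0
t6.Δ1 s2=0 s0=0 s1=1 clk=1
t6.Δ2 s2=0 s0=0 s1=0 clk=1
t6.Δ3 s2=1 s0=1 s1=0 clk=1
t7.Δ0 s2=1 s0=1 s1=0 clk=1
t7.Δ1 s2=1 s0=1 s1=0 clk=0
t8.Δ0 s2=1 s0=1 s1=0 clk=0
t8.Δ1 s2=1 s0=1 s1=0 clk=1
t8.Δ2 s2=1 s0=1 s1=1 clk=1
t8.Δ3 s2=0 s0=0 s1=1 clk=1
t9.Δ0 s2=0 s0=0 s1=1 clk=1
t9.Δ1 s2=0 s0=0 s1=1 clk=0
t10.Δ0 s2=0 s0=0 s1=1 clk=0
t10.Δ1 s2=0 s0=0 s1=1 clk=1
t10.Δ2 s2=0 s0=0 s1=0 clk=1
t10.Δ3 s2=1 s0=1 s1=0 clk=1
t11.Δ0 s2=1 s0=1 s1=0 clk=1
t11.Δ1 s2=1 s0=1 s1=0 clk=0
t12.Δ0 s2=1 s0=1 s1=0 clk=0
t12.Δ1 s2=1 s0=1 s1=0 clk=1
t12.Δ2 s2=1 s0=1 s1=1 clk=1
t12.Δ3 s2=0 s0=0 s1=1 clk=1
t13.Δ0 s2=0 s0=0 s1=1 clk=1
t13.Δ1 s2=0 s0=0 s1=1 clk=0
t14.Δ0 s2=0 s0=0 s1=1 clk=0
t14.Δ1 s2=0 s0=0 s1=1 clk=1
t14.Δ2 s2=0 s0=0 s1=0 clk=1
t14.Δ3 s2=1 s0=1 s1=0 clk=1
t15.Δ0 s2=1 s0=1 s1=0 clk=1
t15.Δ1 s2=1 s0=1 s1=0 clk=0
t16.Δ0 s2=1 s0=1 s1=0 clk=0
t16.Δ1 s2=1 s0=1 s1=0 clk=1
t16.Δ2 s2=1 s0=1 s1=1 clk=1
t16.Δ3 s2=0 s0=0 s1=1 clk=1
t17.Δ0 s2=0 s0=0 s1=1 clk=1
t17.Δ1 s2=0 s0=0 s1=1 clk=0
t18.Δ0 s2=0 s0=0 s1=1 clk=0
t18.Δ1 s2=0 s0=0 s1=1 clk=1
t18.Δ2 s2=0 s0=0 s1=0 clk=1
t18.Δ3 s2=1 s0=1 s1=0 clk=1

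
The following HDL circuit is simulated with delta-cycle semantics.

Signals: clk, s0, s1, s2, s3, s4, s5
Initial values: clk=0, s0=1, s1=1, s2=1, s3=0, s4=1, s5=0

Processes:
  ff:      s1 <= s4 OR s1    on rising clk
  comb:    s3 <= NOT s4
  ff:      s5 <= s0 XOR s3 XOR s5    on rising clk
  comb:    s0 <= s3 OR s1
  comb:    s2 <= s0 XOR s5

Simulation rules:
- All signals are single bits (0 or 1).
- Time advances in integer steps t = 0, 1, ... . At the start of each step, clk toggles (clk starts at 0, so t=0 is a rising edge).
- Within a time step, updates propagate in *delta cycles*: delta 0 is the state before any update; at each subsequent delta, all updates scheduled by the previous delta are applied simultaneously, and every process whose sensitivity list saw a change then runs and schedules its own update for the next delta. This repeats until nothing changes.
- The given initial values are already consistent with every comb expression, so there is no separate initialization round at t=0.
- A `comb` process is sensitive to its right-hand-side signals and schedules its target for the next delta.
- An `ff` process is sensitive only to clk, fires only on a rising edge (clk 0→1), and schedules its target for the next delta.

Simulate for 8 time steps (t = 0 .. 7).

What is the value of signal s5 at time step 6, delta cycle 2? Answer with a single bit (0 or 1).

0

t0.Δ0 clk=0 s4=1 s0=1 s2=1 s3=0 s5=0 s1=1
t0.Δ1 clk=1 s4=1 s0=1 s2=1 s3=0 s5=0 s1=1
t0.Δ2 clk=1 s4=1 s0=1 s2=1 s3=0 s5=1 s1=1
t0.Δ3 clk=1 s4=1 s0=1 s2=0 s3=0 s5=1 s1=1
t1.Δ0 clk=1 s4=1 s0=1 s2=0 s3=0 s5=1 s1=1
t1.Δ1 clk=0 s4=1 s0=1 s2=0 s3=0 s5=1 s1=1
t2.Δ0 clk=0 s4=1 s0=1 s2=0 s3=0 s5=1 s1=1
t2.Δ1 clk=1 s4=1 s0=1 s2=0 s3=0 s5=1 s1=1
t2.Δ2 clk=1 s4=1 s0=1 s2=0 s3=0 s5=0 s1=1
t2.Δ3 clk=1 s4=1 s0=1 s2=1 s3=0 s5=0 s1=1
t3.Δ0 clk=1 s4=1 s0=1 s2=1 s3=0 s5=0 s1=1
t3.Δ1 clk=0 s4=1 s0=1 s2=1 s3=0 s5=0 s1=1
t4.Δ0 clk=0 s4=1 s0=1 s2=1 s3=0 s5=0 s1=1
t4.Δ1 clk=1 s4=1 s0=1 s2=1 s3=0 s5=0 s1=1
t4.Δ2 clk=1 s4=1 s0=1 s2=1 s3=0 s5=1 s1=1
t4.Δ3 clk=1 s4=1 s0=1 s2=0 s3=0 s5=1 s1=1
t5.Δ0 clk=1 s4=1 s0=1 s2=0 s3=0 s5=1 s1=1
t5.Δ1 clk=0 s4=1 s0=1 s2=0 s3=0 s5=1 s1=1
t6.Δ0 clk=0 s4=1 s0=1 s2=0 s3=0 s5=1 s1=1
t6.Δ1 clk=1 s4=1 s0=1 s2=0 s3=0 s5=1 s1=1
t6.Δ2 clk=1 s4=1 s0=1 s2=0 s3=0 s5=0 s1=1
t6.Δ3 clk=1 s4=1 s0=1 s2=1 s3=0 s5=0 s1=1
t7.Δ0 clk=1 s4=1 s0=1 s2=1 s3=0 s5=0 s1=1
t7.Δ1 clk=0 s4=1 s0=1 s2=1 s3=0 s5=0 s1=1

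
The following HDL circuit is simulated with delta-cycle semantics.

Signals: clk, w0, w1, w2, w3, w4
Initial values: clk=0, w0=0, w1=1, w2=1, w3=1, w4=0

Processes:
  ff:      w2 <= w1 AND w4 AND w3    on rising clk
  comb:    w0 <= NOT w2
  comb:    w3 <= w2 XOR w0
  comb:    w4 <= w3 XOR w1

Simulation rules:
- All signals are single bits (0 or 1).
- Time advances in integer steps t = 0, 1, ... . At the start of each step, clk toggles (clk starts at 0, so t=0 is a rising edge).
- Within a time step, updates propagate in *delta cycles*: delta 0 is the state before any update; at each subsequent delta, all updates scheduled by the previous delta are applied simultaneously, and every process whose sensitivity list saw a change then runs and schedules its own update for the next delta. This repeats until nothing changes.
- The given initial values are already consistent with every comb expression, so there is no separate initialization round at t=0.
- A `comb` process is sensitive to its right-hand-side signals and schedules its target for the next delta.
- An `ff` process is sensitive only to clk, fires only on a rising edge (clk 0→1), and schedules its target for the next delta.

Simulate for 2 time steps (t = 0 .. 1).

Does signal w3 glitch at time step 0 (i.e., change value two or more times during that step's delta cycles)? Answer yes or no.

t0.Δ0 w3=1 w1=1 w2=1 clk=0 w0=0 w4=0
t0.Δ1 w3=1 w1=1 w2=1 clk=1 w0=0 w4=0
t0.Δ2 w3=1 w1=1 w2=0 clk=1 w0=0 w4=0
t0.Δ3 w3=0 w1=1 w2=0 clk=1 w0=1 w4=0
t0.Δ4 w3=1 w1=1 w2=0 clk=1 w0=1 w4=1
t0.Δ5 w3=1 w1=1 w2=0 clk=1 w0=1 w4=0
t1.Δ0 w3=1 w1=1 w2=0 clk=1 w0=1 w4=0
t1.Δ1 w3=1 w1=1 w2=0 clk=0 w0=1 w4=0

yes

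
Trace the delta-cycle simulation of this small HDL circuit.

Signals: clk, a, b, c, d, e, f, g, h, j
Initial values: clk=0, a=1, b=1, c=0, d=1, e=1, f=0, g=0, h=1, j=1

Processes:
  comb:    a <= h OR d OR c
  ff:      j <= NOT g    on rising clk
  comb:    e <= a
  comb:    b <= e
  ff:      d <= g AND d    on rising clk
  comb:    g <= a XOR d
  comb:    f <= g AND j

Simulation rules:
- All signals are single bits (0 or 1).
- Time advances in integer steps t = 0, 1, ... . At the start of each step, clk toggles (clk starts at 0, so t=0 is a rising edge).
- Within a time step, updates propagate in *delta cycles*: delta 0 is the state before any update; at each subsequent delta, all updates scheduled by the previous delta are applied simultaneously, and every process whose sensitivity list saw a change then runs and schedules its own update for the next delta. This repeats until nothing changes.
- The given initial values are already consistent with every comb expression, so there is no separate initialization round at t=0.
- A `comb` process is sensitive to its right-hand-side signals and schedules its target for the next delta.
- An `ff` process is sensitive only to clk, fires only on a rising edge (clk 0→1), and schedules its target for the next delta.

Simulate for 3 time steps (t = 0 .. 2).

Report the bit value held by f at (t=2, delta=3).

t=0 Δ0: d=1 f=0 b=1 j=1 c=0 e=1 g=0 h=1 clk=0 a=1
  Δ1: clk:0→1
  Δ2: d:1→0
  Δ3: g:0→1
  Δ4: f:0→1
  (4Δ to stable)
t=1 Δ0: d=0 f=1 b=1 j=1 c=0 e=1 g=1 h=1 clk=1 a=1
  Δ1: clk:1→0
  (1Δ to stable)
t=2 Δ0: d=0 f=1 b=1 j=1 c=0 e=1 g=1 h=1 clk=0 a=1
  Δ1: clk:0→1
  Δ2: j:1→0
  Δ3: f:1→0
  (3Δ to stable)

0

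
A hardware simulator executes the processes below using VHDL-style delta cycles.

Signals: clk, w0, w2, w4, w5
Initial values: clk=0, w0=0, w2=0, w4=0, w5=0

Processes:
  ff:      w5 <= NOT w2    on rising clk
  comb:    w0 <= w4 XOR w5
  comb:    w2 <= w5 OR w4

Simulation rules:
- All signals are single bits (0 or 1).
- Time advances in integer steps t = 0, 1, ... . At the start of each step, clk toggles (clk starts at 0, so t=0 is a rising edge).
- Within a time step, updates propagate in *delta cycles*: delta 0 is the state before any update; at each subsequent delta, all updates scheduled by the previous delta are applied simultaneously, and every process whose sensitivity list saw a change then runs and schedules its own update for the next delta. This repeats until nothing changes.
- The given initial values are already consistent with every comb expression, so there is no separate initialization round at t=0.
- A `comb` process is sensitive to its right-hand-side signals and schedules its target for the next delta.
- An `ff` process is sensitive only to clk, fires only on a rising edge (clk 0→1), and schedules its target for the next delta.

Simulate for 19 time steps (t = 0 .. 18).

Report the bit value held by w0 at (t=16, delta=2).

t0.Δ0 w0=0 clk=0 w2=0 w5=0 w4=0
t0.Δ1 w0=0 clk=1 w2=0 w5=0 w4=0
t0.Δ2 w0=0 clk=1 w2=0 w5=1 w4=0
t0.Δ3 w0=1 clk=1 w2=1 w5=1 w4=0
t1.Δ0 w0=1 clk=1 w2=1 w5=1 w4=0
t1.Δ1 w0=1 clk=0 w2=1 w5=1 w4=0
t2.Δ0 w0=1 clk=0 w2=1 w5=1 w4=0
t2.Δ1 w0=1 clk=1 w2=1 w5=1 w4=0
t2.Δ2 w0=1 clk=1 w2=1 w5=0 w4=0
t2.Δ3 w0=0 clk=1 w2=0 w5=0 w4=0
t3.Δ0 w0=0 clk=1 w2=0 w5=0 w4=0
t3.Δ1 w0=0 clk=0 w2=0 w5=0 w4=0
t4.Δ0 w0=0 clk=0 w2=0 w5=0 w4=0
t4.Δ1 w0=0 clk=1 w2=0 w5=0 w4=0
t4.Δ2 w0=0 clk=1 w2=0 w5=1 w4=0
t4.Δ3 w0=1 clk=1 w2=1 w5=1 w4=0
t5.Δ0 w0=1 clk=1 w2=1 w5=1 w4=0
t5.Δ1 w0=1 clk=0 w2=1 w5=1 w4=0
t6.Δ0 w0=1 clk=0 w2=1 w5=1 w4=0
t6.Δ1 w0=1 clk=1 w2=1 w5=1 w4=0
t6.Δ2 w0=1 clk=1 w2=1 w5=0 w4=0
t6.Δ3 w0=0 clk=1 w2=0 w5=0 w4=0
t7.Δ0 w0=0 clk=1 w2=0 w5=0 w4=0
t7.Δ1 w0=0 clk=0 w2=0 w5=0 w4=0
t8.Δ0 w0=0 clk=0 w2=0 w5=0 w4=0
t8.Δ1 w0=0 clk=1 w2=0 w5=0 w4=0
t8.Δ2 w0=0 clk=1 w2=0 w5=1 w4=0
t8.Δ3 w0=1 clk=1 w2=1 w5=1 w4=0
t9.Δ0 w0=1 clk=1 w2=1 w5=1 w4=0
t9.Δ1 w0=1 clk=0 w2=1 w5=1 w4=0
t10.Δ0 w0=1 clk=0 w2=1 w5=1 w4=0
t10.Δ1 w0=1 clk=1 w2=1 w5=1 w4=0
t10.Δ2 w0=1 clk=1 w2=1 w5=0 w4=0
t10.Δ3 w0=0 clk=1 w2=0 w5=0 w4=0
t11.Δ0 w0=0 clk=1 w2=0 w5=0 w4=0
t11.Δ1 w0=0 clk=0 w2=0 w5=0 w4=0
t12.Δ0 w0=0 clk=0 w2=0 w5=0 w4=0
t12.Δ1 w0=0 clk=1 w2=0 w5=0 w4=0
t12.Δ2 w0=0 clk=1 w2=0 w5=1 w4=0
t12.Δ3 w0=1 clk=1 w2=1 w5=1 w4=0
t13.Δ0 w0=1 clk=1 w2=1 w5=1 w4=0
t13.Δ1 w0=1 clk=0 w2=1 w5=1 w4=0
t14.Δ0 w0=1 clk=0 w2=1 w5=1 w4=0
t14.Δ1 w0=1 clk=1 w2=1 w5=1 w4=0
t14.Δ2 w0=1 clk=1 w2=1 w5=0 w4=0
t14.Δ3 w0=0 clk=1 w2=0 w5=0 w4=0
t15.Δ0 w0=0 clk=1 w2=0 w5=0 w4=0
t15.Δ1 w0=0 clk=0 w2=0 w5=0 w4=0
t16.Δ0 w0=0 clk=0 w2=0 w5=0 w4=0
t16.Δ1 w0=0 clk=1 w2=0 w5=0 w4=0
t16.Δ2 w0=0 clk=1 w2=0 w5=1 w4=0
t16.Δ3 w0=1 clk=1 w2=1 w5=1 w4=0
t17.Δ0 w0=1 clk=1 w2=1 w5=1 w4=0
t17.Δ1 w0=1 clk=0 w2=1 w5=1 w4=0
t18.Δ0 w0=1 clk=0 w2=1 w5=1 w4=0
t18.Δ1 w0=1 clk=1 w2=1 w5=1 w4=0
t18.Δ2 w0=1 clk=1 w2=1 w5=0 w4=0
t18.Δ3 w0=0 clk=1 w2=0 w5=0 w4=0

0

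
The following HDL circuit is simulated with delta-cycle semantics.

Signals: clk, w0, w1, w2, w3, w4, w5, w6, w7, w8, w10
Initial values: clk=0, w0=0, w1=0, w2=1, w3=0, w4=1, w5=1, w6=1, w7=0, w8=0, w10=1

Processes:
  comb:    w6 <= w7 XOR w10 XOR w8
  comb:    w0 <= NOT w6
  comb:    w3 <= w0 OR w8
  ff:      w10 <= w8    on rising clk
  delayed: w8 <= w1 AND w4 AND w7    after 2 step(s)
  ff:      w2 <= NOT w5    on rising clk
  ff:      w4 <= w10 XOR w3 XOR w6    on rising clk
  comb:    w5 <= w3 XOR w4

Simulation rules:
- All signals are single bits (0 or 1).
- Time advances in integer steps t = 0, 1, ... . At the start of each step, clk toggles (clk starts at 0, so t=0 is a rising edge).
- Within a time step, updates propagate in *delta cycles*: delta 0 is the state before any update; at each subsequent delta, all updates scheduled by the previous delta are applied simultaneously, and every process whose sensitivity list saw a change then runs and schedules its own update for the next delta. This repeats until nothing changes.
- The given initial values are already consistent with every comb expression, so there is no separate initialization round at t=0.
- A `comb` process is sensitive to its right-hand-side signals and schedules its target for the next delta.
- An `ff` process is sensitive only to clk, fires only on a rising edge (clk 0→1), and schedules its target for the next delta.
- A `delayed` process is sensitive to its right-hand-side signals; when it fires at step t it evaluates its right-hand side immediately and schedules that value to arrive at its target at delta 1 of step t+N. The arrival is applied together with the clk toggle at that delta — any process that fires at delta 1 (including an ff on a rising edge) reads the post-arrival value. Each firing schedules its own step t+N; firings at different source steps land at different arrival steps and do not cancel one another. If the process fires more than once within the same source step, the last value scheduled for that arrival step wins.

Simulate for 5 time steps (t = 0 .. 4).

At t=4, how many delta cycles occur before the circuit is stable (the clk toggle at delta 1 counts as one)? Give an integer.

t=0 Δ0: w4=1 w10=1 w1=0 clk=0 w7=0 w5=1 w3=0 w2=1 w6=1 w0=0 w8=0
  Δ1: clk:0→1
  Δ2: w4:1→0, w10:1→0, w2:1→0
  Δ3: w5:1→0, w6:1→0
  Δ4: w0:0→1
  Δ5: w3:0→1
  Δ6: w5:0→1
  (6Δ to stable)
t=1 Δ0: w4=0 w10=0 w1=0 clk=1 w7=0 w5=1 w3=1 w2=0 w6=0 w0=1 w8=0
  Δ1: clk:1→0
  (1Δ to stable)
t=2 Δ0: w4=0 w10=0 w1=0 clk=0 w7=0 w5=1 w3=1 w2=0 w6=0 w0=1 w8=0
  Δ1: clk:0→1
  Δ2: w4:0→1
  Δ3: w5:1→0
  (3Δ to stable)
t=3 Δ0: w4=1 w10=0 w1=0 clk=1 w7=0 w5=0 w3=1 w2=0 w6=0 w0=1 w8=0
  Δ1: clk:1→0
  (1Δ to stable)
t=4 Δ0: w4=1 w10=0 w1=0 clk=0 w7=0 w5=0 w3=1 w2=0 w6=0 w0=1 w8=0
  Δ1: clk:0→1
  Δ2: w2:0→1
  (2Δ to stable)

2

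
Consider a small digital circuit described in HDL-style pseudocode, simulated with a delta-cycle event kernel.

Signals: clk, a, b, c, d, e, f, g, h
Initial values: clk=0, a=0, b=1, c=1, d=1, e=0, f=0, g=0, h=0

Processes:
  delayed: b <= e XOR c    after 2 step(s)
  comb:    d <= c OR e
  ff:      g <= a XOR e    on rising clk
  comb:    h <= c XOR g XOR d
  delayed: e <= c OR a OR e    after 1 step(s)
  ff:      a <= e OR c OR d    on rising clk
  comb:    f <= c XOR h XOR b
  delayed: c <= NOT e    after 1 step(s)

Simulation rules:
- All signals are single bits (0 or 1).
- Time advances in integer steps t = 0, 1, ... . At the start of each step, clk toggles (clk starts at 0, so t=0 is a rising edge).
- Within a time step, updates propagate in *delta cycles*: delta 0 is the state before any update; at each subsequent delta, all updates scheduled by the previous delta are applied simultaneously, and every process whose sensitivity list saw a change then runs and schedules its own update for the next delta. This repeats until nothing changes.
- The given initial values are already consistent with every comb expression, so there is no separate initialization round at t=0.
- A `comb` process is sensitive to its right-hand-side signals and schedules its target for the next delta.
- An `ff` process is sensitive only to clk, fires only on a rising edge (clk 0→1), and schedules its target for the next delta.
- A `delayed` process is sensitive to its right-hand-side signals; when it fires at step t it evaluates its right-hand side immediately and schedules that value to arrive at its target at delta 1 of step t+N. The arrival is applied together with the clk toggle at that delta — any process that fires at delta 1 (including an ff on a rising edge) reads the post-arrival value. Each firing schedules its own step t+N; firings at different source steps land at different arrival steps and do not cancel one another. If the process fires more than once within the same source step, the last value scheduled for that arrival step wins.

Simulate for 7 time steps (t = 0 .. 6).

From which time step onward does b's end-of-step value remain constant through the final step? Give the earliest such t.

4

[bits: f,clk,a,b,d,e,h,g,c]
t=0: Δ0=000110001 Δ1=010110001 Δ2=011110001 | 2Δ
t=1: Δ0=011110001 Δ1=001111001 | 1Δ
t=2: Δ0=001111001 Δ1=011111000 Δ2=111111100 Δ3=011111100 | 3Δ
t=3: Δ0=011111100 Δ1=001011100 Δ2=101011100 | 2Δ
t=4: Δ0=101011100 Δ1=111111100 Δ2=011111100 | 2Δ
t=5: Δ0=011111100 Δ1=001111100 | 1Δ
t=6: Δ0=001111100 Δ1=011111100 | 1Δ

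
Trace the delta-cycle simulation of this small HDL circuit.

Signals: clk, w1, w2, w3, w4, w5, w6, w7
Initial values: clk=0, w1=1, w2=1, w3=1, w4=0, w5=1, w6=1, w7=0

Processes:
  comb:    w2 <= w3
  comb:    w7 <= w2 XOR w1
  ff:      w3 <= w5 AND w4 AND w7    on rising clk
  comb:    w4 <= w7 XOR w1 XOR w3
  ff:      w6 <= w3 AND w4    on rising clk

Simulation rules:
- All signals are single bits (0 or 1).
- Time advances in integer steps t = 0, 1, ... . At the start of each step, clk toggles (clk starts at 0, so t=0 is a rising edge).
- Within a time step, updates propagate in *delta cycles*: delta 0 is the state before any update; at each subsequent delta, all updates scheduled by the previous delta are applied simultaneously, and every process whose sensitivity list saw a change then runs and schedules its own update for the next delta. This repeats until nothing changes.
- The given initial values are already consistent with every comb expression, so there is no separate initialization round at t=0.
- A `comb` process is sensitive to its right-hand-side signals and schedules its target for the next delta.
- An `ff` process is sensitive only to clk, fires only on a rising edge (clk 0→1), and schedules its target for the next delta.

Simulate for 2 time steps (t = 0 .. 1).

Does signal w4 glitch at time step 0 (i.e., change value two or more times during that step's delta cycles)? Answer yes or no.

yes

[bits: w5,w2,w4,w1,clk,w3,w7,w6]
t=0: Δ0=11010101 Δ1=11011101 Δ2=11011000 Δ3=10111000 Δ4=10111010 Δ5=10011010 | 5Δ
t=1: Δ0=10011010 Δ1=10010010 | 1Δ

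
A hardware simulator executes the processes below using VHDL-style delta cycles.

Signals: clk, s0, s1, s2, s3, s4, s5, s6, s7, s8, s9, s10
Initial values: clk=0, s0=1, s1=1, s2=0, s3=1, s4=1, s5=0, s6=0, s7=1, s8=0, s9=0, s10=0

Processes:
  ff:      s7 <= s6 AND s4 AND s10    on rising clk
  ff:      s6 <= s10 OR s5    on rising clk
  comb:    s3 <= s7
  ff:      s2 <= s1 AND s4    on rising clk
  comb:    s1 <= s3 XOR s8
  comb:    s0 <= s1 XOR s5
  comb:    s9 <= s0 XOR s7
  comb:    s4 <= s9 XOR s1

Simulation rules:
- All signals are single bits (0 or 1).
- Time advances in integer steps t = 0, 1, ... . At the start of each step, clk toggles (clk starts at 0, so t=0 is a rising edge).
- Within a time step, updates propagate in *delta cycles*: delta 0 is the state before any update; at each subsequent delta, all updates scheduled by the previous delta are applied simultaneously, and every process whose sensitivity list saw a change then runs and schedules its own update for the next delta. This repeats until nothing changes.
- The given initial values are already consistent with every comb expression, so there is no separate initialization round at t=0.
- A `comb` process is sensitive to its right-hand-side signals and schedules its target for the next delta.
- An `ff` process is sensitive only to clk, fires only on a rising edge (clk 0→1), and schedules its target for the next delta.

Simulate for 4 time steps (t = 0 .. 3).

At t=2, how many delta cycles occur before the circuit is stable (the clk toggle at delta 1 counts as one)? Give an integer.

2

[bits: s3,s4,s8,s5,clk,s10,s9,s0,s2,s1,s6,s7]
t=0: Δ0=110000010101 Δ1=110010010101 Δ2=110010011100 Δ3=010010111100 Δ4=000010111000 Δ5=010010101000 Δ6=010010001000 Δ7=000010001000 | 7Δ
t=1: Δ0=000010001000 Δ1=000000001000 | 1Δ
t=2: Δ0=000000001000 Δ1=000010001000 Δ2=000010000000 | 2Δ
t=3: Δ0=000010000000 Δ1=000000000000 | 1Δ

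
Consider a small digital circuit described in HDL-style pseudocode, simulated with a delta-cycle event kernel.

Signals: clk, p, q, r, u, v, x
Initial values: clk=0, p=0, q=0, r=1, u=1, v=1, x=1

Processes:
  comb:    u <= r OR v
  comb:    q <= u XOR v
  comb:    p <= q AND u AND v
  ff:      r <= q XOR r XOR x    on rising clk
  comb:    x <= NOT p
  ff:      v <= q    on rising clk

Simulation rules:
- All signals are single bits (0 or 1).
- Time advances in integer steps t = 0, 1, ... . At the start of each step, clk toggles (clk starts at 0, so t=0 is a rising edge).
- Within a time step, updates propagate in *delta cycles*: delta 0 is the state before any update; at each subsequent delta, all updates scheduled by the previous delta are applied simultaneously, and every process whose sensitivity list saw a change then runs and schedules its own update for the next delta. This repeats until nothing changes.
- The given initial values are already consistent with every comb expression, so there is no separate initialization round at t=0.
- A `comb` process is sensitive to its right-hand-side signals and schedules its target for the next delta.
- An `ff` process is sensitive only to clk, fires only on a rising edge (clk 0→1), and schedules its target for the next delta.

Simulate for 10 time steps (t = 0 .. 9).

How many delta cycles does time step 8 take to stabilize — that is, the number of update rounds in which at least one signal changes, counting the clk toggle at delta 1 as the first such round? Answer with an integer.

[bits: x,clk,v,q,p,u,r]
t=0: Δ0=1010011 Δ1=1110011 Δ2=1100010 Δ3=1101000 Δ4=1100000 | 4Δ
t=1: Δ0=1100000 Δ1=1000000 | 1Δ
t=2: Δ0=1000000 Δ1=1100000 Δ2=1100001 Δ3=1100011 Δ4=1101011 | 4Δ
t=3: Δ0=1101011 Δ1=1001011 | 1Δ
t=4: Δ0=1001011 Δ1=1101011 Δ2=1111011 Δ3=1110111 Δ4=0110011 Δ5=1110011 | 5Δ
t=5: Δ0=1110011 Δ1=1010011 | 1Δ
t=6: Δ0=1010011 Δ1=1110011 Δ2=1100010 Δ3=1101000 Δ4=1100000 | 4Δ
t=7: Δ0=1100000 Δ1=1000000 | 1Δ
t=8: Δ0=1000000 Δ1=1100000 Δ2=1100001 Δ3=1100011 Δ4=1101011 | 4Δ
t=9: Δ0=1101011 Δ1=1001011 | 1Δ

4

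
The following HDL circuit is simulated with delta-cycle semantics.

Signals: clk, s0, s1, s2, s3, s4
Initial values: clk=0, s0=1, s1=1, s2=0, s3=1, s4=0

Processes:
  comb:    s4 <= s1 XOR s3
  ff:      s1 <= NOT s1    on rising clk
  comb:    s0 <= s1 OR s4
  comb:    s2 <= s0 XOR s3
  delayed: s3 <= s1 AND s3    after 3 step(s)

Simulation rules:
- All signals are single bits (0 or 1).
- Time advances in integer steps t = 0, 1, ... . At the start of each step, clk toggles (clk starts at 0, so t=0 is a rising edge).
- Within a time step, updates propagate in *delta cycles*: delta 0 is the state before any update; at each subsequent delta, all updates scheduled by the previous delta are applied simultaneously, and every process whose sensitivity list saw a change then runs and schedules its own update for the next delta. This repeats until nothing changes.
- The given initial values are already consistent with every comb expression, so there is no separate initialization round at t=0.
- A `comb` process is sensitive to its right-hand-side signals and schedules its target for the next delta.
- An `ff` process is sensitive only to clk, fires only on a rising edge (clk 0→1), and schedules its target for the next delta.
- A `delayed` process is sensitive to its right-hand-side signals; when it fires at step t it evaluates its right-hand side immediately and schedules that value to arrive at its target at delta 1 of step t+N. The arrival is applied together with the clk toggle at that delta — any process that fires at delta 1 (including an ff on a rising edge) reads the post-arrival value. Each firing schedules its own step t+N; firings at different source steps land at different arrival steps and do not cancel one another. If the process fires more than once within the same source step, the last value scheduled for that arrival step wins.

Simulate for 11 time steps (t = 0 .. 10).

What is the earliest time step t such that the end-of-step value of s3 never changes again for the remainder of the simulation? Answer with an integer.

t=0 Δ0: s3=1 clk=0 s4=0 s2=0 s1=1 s0=1
  Δ1: clk:0→1
  Δ2: s1:1→0
  Δ3: s4:0→1, s0:1→0
  Δ4: s2:0→1, s0:0→1
  Δ5: s2:1→0
  (5Δ to stable)
t=1 Δ0: s3=1 clk=1 s4=1 s2=0 s1=0 s0=1
  Δ1: clk:1→0
  (1Δ to stable)
t=2 Δ0: s3=1 clk=0 s4=1 s2=0 s1=0 s0=1
  Δ1: clk:0→1
  Δ2: s1:0→1
  Δ3: s4:1→0
  (3Δ to stable)
t=3 Δ0: s3=1 clk=1 s4=0 s2=0 s1=1 s0=1
  Δ1: s3:1→0, clk:1→0
  Δ2: s4:0→1, s2:0→1
  (2Δ to stable)
t=4 Δ0: s3=0 clk=0 s4=1 s2=1 s1=1 s0=1
  Δ1: clk:0→1
  Δ2: s1:1→0
  Δ3: s4:1→0
  Δ4: s0:1→0
  Δ5: s2:1→0
  (5Δ to stable)
t=5 Δ0: s3=0 clk=1 s4=0 s2=0 s1=0 s0=0
  Δ1: s3:0→1, clk:1→0
  Δ2: s4:0→1, s2:0→1
  Δ3: s0:0→1
  Δ4: s2:1→0
  (4Δ to stable)
t=6 Δ0: s3=1 clk=0 s4=1 s2=0 s1=0 s0=1
  Δ1: s3:1→0, clk:0→1
  Δ2: s4:1→0, s2:0→1, s1:0→1
  Δ3: s4:0→1
  (3Δ to stable)
t=7 Δ0: s3=0 clk=1 s4=1 s2=1 s1=1 s0=1
  Δ1: clk:1→0
  (1Δ to stable)
t=8 Δ0: s3=0 clk=0 s4=1 s2=1 s1=1 s0=1
  Δ1: clk:0→1
  Δ2: s1:1→0
  Δ3: s4:1→0
  Δ4: s0:1→0
  Δ5: s2:1→0
  (5Δ to stable)
t=9 Δ0: s3=0 clk=1 s4=0 s2=0 s1=0 s0=0
  Δ1: clk:1→0
  (1Δ to stable)
t=10 Δ0: s3=0 clk=0 s4=0 s2=0 s1=0 s0=0
  Δ1: clk:0→1
  Δ2: s1:0→1
  Δ3: s4:0→1, s0:0→1
  Δ4: s2:0→1
  (4Δ to stable)

6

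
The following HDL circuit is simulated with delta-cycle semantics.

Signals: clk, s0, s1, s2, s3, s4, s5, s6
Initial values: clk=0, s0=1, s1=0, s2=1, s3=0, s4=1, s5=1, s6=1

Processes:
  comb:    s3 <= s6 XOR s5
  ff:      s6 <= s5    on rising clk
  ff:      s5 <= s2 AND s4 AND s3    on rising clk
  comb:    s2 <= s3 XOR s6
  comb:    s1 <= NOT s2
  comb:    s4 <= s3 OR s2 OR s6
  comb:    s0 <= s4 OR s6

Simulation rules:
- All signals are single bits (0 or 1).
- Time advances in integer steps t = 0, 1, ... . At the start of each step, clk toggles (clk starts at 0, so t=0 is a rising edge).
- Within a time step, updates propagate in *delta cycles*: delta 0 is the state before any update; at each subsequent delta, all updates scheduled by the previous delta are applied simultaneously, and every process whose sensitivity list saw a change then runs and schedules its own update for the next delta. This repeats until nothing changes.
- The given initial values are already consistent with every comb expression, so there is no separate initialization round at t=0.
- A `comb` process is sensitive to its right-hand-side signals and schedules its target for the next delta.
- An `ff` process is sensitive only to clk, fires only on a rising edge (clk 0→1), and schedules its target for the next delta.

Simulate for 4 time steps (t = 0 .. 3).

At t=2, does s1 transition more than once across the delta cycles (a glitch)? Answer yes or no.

[bits: s2,s6,s0,s1,s5,s3,s4,clk]
t=0: Δ0=11101010 Δ1=11101011 Δ2=11100011 Δ3=11100111 Δ4=01100111 Δ5=01110111 | 5Δ
t=1: Δ0=01110111 Δ1=01110110 | 1Δ
t=2: Δ0=01110110 Δ1=01110111 Δ2=00110111 Δ3=10110011 Δ4=00100011 Δ5=00110001 Δ6=00010001 | 6Δ
t=3: Δ0=00010001 Δ1=00010000 | 1Δ

yes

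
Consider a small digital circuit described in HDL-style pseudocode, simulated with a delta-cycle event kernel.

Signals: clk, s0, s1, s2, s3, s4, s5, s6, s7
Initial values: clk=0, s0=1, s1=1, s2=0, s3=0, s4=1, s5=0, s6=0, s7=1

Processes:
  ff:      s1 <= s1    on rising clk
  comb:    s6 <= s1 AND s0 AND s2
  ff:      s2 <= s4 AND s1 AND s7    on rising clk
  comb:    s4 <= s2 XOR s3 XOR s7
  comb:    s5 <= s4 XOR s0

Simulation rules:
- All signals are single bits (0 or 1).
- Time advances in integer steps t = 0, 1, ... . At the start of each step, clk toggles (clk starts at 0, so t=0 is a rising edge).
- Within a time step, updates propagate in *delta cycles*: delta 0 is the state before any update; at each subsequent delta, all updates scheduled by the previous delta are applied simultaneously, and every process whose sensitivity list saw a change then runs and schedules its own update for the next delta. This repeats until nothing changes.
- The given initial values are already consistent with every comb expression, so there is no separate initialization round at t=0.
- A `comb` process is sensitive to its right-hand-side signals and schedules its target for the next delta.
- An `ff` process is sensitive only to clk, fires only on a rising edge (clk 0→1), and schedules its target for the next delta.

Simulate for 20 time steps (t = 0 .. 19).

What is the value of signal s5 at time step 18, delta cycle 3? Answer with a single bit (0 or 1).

t=0 Δ0: s1=1 s4=1 s3=0 s2=0 s5=0 s7=1 s6=0 s0=1 clk=0
  Δ1: clk:0→1
  Δ2: s2:0→1
  Δ3: s4:1→0, s6:0→1
  Δ4: s5:0→1
  (4Δ to stable)
t=1 Δ0: s1=1 s4=0 s3=0 s2=1 s5=1 s7=1 s6=1 s0=1 clk=1
  Δ1: clk:1→0
  (1Δ to stable)
t=2 Δ0: s1=1 s4=0 s3=0 s2=1 s5=1 s7=1 s6=1 s0=1 clk=0
  Δ1: clk:0→1
  Δ2: s2:1→0
  Δ3: s4:0→1, s6:1→0
  Δ4: s5:1→0
  (4Δ to stable)
t=3 Δ0: s1=1 s4=1 s3=0 s2=0 s5=0 s7=1 s6=0 s0=1 clk=1
  Δ1: clk:1→0
  (1Δ to stable)
t=4 Δ0: s1=1 s4=1 s3=0 s2=0 s5=0 s7=1 s6=0 s0=1 clk=0
  Δ1: clk:0→1
  Δ2: s2:0→1
  Δ3: s4:1→0, s6:0→1
  Δ4: s5:0→1
  (4Δ to stable)
t=5 Δ0: s1=1 s4=0 s3=0 s2=1 s5=1 s7=1 s6=1 s0=1 clk=1
  Δ1: clk:1→0
  (1Δ to stable)
t=6 Δ0: s1=1 s4=0 s3=0 s2=1 s5=1 s7=1 s6=1 s0=1 clk=0
  Δ1: clk:0→1
  Δ2: s2:1→0
  Δ3: s4:0→1, s6:1→0
  Δ4: s5:1→0
  (4Δ to stable)
t=7 Δ0: s1=1 s4=1 s3=0 s2=0 s5=0 s7=1 s6=0 s0=1 clk=1
  Δ1: clk:1→0
  (1Δ to stable)
t=8 Δ0: s1=1 s4=1 s3=0 s2=0 s5=0 s7=1 s6=0 s0=1 clk=0
  Δ1: clk:0→1
  Δ2: s2:0→1
  Δ3: s4:1→0, s6:0→1
  Δ4: s5:0→1
  (4Δ to stable)
t=9 Δ0: s1=1 s4=0 s3=0 s2=1 s5=1 s7=1 s6=1 s0=1 clk=1
  Δ1: clk:1→0
  (1Δ to stable)
t=10 Δ0: s1=1 s4=0 s3=0 s2=1 s5=1 s7=1 s6=1 s0=1 clk=0
  Δ1: clk:0→1
  Δ2: s2:1→0
  Δ3: s4:0→1, s6:1→0
  Δ4: s5:1→0
  (4Δ to stable)
t=11 Δ0: s1=1 s4=1 s3=0 s2=0 s5=0 s7=1 s6=0 s0=1 clk=1
  Δ1: clk:1→0
  (1Δ to stable)
t=12 Δ0: s1=1 s4=1 s3=0 s2=0 s5=0 s7=1 s6=0 s0=1 clk=0
  Δ1: clk:0→1
  Δ2: s2:0→1
  Δ3: s4:1→0, s6:0→1
  Δ4: s5:0→1
  (4Δ to stable)
t=13 Δ0: s1=1 s4=0 s3=0 s2=1 s5=1 s7=1 s6=1 s0=1 clk=1
  Δ1: clk:1→0
  (1Δ to stable)
t=14 Δ0: s1=1 s4=0 s3=0 s2=1 s5=1 s7=1 s6=1 s0=1 clk=0
  Δ1: clk:0→1
  Δ2: s2:1→0
  Δ3: s4:0→1, s6:1→0
  Δ4: s5:1→0
  (4Δ to stable)
t=15 Δ0: s1=1 s4=1 s3=0 s2=0 s5=0 s7=1 s6=0 s0=1 clk=1
  Δ1: clk:1→0
  (1Δ to stable)
t=16 Δ0: s1=1 s4=1 s3=0 s2=0 s5=0 s7=1 s6=0 s0=1 clk=0
  Δ1: clk:0→1
  Δ2: s2:0→1
  Δ3: s4:1→0, s6:0→1
  Δ4: s5:0→1
  (4Δ to stable)
t=17 Δ0: s1=1 s4=0 s3=0 s2=1 s5=1 s7=1 s6=1 s0=1 clk=1
  Δ1: clk:1→0
  (1Δ to stable)
t=18 Δ0: s1=1 s4=0 s3=0 s2=1 s5=1 s7=1 s6=1 s0=1 clk=0
  Δ1: clk:0→1
  Δ2: s2:1→0
  Δ3: s4:0→1, s6:1→0
  Δ4: s5:1→0
  (4Δ to stable)
t=19 Δ0: s1=1 s4=1 s3=0 s2=0 s5=0 s7=1 s6=0 s0=1 clk=1
  Δ1: clk:1→0
  (1Δ to stable)

1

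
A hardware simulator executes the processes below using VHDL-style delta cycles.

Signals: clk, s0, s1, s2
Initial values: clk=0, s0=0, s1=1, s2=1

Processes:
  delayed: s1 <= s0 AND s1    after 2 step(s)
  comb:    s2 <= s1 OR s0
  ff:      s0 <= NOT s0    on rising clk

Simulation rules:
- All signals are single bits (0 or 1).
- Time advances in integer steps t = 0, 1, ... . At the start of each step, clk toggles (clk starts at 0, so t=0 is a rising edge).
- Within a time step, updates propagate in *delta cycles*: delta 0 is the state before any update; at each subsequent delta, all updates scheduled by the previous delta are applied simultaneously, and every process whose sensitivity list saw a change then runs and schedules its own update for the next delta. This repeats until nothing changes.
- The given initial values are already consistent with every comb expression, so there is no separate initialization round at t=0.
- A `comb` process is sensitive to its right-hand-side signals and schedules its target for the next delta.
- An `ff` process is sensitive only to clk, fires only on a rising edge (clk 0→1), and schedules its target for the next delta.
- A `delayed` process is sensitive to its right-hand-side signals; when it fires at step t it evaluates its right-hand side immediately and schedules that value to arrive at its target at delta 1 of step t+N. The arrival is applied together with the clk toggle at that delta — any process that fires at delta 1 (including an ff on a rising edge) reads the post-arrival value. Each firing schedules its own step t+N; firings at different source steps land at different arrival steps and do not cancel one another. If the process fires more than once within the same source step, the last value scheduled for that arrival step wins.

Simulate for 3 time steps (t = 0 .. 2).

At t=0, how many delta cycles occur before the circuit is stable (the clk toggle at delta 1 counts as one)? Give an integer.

t0.Δ0 s1=1 s0=0 clk=0 s2=1
t0.Δ1 s1=1 s0=0 clk=1 s2=1
t0.Δ2 s1=1 s0=1 clk=1 s2=1
t1.Δ0 s1=1 s0=1 clk=1 s2=1
t1.Δ1 s1=1 s0=1 clk=0 s2=1
t2.Δ0 s1=1 s0=1 clk=0 s2=1
t2.Δ1 s1=1 s0=1 clk=1 s2=1
t2.Δ2 s1=1 s0=0 clk=1 s2=1

2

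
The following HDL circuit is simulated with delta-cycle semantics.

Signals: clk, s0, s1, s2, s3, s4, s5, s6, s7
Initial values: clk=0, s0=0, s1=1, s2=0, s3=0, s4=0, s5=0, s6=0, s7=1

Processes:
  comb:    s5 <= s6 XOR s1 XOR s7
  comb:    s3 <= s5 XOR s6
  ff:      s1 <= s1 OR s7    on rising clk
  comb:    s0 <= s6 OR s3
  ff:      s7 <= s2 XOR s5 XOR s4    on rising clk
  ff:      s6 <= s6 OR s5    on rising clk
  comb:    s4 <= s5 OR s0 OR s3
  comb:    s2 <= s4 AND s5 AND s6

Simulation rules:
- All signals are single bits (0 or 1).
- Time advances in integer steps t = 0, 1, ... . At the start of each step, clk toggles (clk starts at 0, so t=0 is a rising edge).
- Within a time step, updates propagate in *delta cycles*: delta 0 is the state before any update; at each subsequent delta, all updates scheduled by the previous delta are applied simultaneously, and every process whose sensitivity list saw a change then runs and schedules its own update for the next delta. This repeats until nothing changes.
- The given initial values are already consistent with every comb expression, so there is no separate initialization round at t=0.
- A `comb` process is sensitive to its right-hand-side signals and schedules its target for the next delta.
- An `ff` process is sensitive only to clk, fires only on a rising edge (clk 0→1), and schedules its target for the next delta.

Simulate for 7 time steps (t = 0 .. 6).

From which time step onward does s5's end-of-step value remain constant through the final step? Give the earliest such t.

4

t=0 Δ0: s4=0 s1=1 s2=0 clk=0 s5=0 s7=1 s6=0 s0=0 s3=0
  Δ1: clk:0→1
  Δ2: s7:1→0
  Δ3: s5:0→1
  Δ4: s4:0→1, s3:0→1
  Δ5: s0:0→1
  (5Δ to stable)
t=1 Δ0: s4=1 s1=1 s2=0 clk=1 s5=1 s7=0 s6=0 s0=1 s3=1
  Δ1: clk:1→0
  (1Δ to stable)
t=2 Δ0: s4=1 s1=1 s2=0 clk=0 s5=1 s7=0 s6=0 s0=1 s3=1
  Δ1: clk:0→1
  Δ2: s6:0→1
  Δ3: s2:0→1, s5:1→0, s3:1→0
  Δ4: s2:1→0, s3:0→1
  (4Δ to stable)
t=3 Δ0: s4=1 s1=1 s2=0 clk=1 s5=0 s7=0 s6=1 s0=1 s3=1
  Δ1: clk:1→0
  (1Δ to stable)
t=4 Δ0: s4=1 s1=1 s2=0 clk=0 s5=0 s7=0 s6=1 s0=1 s3=1
  Δ1: clk:0→1
  Δ2: s7:0→1
  Δ3: s5:0→1
  Δ4: s2:0→1, s3:1→0
  (4Δ to stable)
t=5 Δ0: s4=1 s1=1 s2=1 clk=1 s5=1 s7=1 s6=1 s0=1 s3=0
  Δ1: clk:1→0
  (1Δ to stable)
t=6 Δ0: s4=1 s1=1 s2=1 clk=0 s5=1 s7=1 s6=1 s0=1 s3=0
  Δ1: clk:0→1
  (1Δ to stable)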